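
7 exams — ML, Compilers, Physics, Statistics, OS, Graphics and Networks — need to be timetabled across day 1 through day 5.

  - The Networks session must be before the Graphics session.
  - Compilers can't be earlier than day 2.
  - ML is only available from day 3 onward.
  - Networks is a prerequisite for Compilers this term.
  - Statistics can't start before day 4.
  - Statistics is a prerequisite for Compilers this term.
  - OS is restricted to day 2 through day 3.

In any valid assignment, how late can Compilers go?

day 5

Compilers is available from day 2; precedence pushes Compilers to at least day 5.
Compilers at day 5 is achievable: Physics in day 1, Statistics in day 4, Compilers in day 5, Networks in day 1, OS in day 2, ML in day 3, Graphics in day 2.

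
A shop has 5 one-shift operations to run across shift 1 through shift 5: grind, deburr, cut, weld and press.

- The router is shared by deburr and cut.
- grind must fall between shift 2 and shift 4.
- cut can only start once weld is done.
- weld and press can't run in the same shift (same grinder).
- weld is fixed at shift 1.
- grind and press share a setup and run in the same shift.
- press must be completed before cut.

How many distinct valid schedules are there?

24

Splitting on grind: it can be shift 2 (12), shift 3 (8), shift 4 (4). Listing each branch's schedules as (deburr, cut, weld, press) by shift number:
grind=shift 2: (1,3,1,2) (1,4,1,2) (1,5,1,2) (2,3,1,2) (2,4,1,2) (2,5,1,2) (3,4,1,2) (3,5,1,2) (4,3,1,2) (4,5,1,2) (5,3,1,2) (5,4,1,2) — 12.
grind=shift 3: (1,4,1,3) (1,5,1,3) (2,4,1,3) (2,5,1,3) (3,4,1,3) (3,5,1,3) (4,5,1,3) (5,4,1,3) — 8.
grind=shift 4: (1,5,1,4) (2,5,1,4) (3,5,1,4) (4,5,1,4) — 4.
Summing: 12 + 8 + 4 = 24.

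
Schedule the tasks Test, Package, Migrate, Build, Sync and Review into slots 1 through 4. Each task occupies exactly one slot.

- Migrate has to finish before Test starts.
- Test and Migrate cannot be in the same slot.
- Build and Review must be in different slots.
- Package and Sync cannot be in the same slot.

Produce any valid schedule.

Test=2; Sync=2; Migrate=1; Review=2; Package=1; Build=1

Checking: Migrate(1) before Test(2); Build(1) != Review(2); Package(1) != Sync(2); Test(2) != Migrate(1).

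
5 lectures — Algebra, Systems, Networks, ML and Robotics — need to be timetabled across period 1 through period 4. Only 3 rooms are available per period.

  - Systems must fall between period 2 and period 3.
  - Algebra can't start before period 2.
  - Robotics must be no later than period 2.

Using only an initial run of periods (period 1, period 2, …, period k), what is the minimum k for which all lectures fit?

With at most 3 per period and 5 lectures, at least 2 periods are needed.
Algebra can't be placed before period 2, so the schedule must run through at least period 2.
2 works (last occupied period: period 2): for example ML in period 1; Algebra in period 2; Systems in period 2; Robotics in period 1; Networks in period 1.

2 periods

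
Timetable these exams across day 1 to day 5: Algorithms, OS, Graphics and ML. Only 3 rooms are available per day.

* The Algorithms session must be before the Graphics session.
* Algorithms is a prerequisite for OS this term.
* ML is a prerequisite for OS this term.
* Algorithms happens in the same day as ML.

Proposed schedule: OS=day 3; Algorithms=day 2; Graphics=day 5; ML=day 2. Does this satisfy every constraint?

The Algorithms session must be before the Graphics session — holds.
Algorithms happens in the same day as ML — holds.
ML is a prerequisite for OS this term — holds.
Only 3 rooms are available per day — holds.
Algorithms is a prerequisite for OS this term — holds.

Yes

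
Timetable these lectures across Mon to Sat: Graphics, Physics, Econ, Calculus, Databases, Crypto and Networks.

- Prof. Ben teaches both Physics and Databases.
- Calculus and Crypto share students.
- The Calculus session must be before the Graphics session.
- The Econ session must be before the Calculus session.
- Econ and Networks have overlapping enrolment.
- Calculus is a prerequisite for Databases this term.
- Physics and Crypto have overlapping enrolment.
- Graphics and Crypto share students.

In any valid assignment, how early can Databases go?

Wed

Precedence pushes Databases to at least Wed.
Databases at Wed is achievable: Physics=Mon, Networks=Tue, Calculus=Tue, Graphics=Wed, Econ=Mon, Databases=Wed, Crypto=Thu.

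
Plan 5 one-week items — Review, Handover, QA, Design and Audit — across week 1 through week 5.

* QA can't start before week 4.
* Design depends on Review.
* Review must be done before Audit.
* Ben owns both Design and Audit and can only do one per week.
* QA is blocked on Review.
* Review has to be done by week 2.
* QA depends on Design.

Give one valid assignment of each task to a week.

Design -> week 2, Audit -> week 3, QA -> week 4, Handover -> week 1, Review -> week 1

Checking: Review(week 1) before Audit(week 3); Design(week 2) before QA(week 4); Review(week 1) before Design(week 2); Review(week 1) before QA(week 4); Design(week 2) != Audit(week 3); Review=week 1 in [week 1,week 2]; QA=week 4 in [week 4,week 5].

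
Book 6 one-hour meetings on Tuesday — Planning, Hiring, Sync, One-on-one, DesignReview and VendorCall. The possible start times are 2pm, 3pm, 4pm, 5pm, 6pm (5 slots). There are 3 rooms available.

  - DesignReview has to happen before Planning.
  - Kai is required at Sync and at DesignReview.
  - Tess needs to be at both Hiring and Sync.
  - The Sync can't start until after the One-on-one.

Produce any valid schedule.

DesignReview in 2pm, Planning in 3pm, Sync in 3pm, One-on-one in 2pm, VendorCall in 3pm, Hiring in 2pm

Checking: DesignReview(2pm) before Planning(3pm); One-on-one(2pm) before Sync(3pm); Hiring(2pm) != Sync(3pm); Sync(3pm) != DesignReview(2pm); max 3 per slot (cap 3).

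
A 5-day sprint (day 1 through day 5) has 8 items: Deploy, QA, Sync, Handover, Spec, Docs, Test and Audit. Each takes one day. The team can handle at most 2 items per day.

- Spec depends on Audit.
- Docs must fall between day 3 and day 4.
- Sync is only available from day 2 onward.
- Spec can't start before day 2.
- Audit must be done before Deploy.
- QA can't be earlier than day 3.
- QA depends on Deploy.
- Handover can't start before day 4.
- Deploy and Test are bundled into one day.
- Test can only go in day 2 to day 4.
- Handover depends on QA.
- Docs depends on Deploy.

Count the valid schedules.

Splitting on Deploy: it can be day 2 (24), day 3 (4). Listing each branch's schedules as (QA, Sync, Handover, Spec, Docs, Test, Audit) by day number:
Deploy=day 2: (3,3,4,5,4,2,1) (3,3,5,4,4,2,1) (3,3,5,5,4,2,1) (3,4,4,5,3,2,1) (3,4,5,3,4,2,1) (3,4,5,4,3,2,1) (3,4,5,5,3,2,1) (3,4,5,5,4,2,1) (3,5,4,3,4,2,1) (3,5,4,4,3,2,1) (3,5,4,5,3,2,1) (3,5,4,5,4,2,1) (3,5,5,3,4,2,1) (3,5,5,4,3,2,1) (3,5,5,4,4,2,1) (4,3,5,3,4,2,1) (4,3,5,4,3,2,1) (4,3,5,5,3,2,1) (4,3,5,5,4,2,1) (4,4,5,3,3,2,1) (4,4,5,5,3,2,1) (4,5,5,3,3,2,1) (4,5,5,3,4,2,1) (4,5,5,4,3,2,1) — 24.
Deploy=day 3: (4,2,5,2,4,3,1) (4,2,5,5,4,3,1) (4,2,5,5,4,3,2) (4,5,5,2,4,3,1) — 4.
Summing: 24 + 4 = 28.

28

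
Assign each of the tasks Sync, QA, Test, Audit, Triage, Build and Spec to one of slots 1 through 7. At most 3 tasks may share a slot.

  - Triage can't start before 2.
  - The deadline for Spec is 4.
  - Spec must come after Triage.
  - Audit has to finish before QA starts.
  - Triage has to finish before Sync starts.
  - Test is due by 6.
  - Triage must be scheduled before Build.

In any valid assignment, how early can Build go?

Precedence pushes Build to at least 3.
Build at 3 is achievable: Audit=1, Sync=3, Triage=2, Test=1, Build=3, QA=2, Spec=3.

3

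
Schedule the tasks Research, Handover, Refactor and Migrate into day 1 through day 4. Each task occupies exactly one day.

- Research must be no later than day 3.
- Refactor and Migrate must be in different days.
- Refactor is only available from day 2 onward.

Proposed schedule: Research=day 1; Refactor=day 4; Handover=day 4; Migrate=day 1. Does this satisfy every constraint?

Yes, all constraints hold

Research must be no later than day 3 — holds.
Refactor is only available from day 2 onward — holds.
Refactor and Migrate must be in different days — holds.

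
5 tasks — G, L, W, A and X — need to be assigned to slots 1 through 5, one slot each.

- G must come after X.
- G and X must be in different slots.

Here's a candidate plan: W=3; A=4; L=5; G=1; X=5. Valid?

Invalid. G must come after X.

G and X must be in different slots — holds.
G must come after X — violated.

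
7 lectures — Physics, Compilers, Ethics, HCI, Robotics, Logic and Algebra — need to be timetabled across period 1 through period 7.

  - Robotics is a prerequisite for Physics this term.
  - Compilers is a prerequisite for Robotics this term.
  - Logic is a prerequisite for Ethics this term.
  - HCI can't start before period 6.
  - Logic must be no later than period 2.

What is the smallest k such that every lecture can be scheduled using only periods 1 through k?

The precedence chain requires at least 3 distinct periods.
HCI can't be placed before period 6, so the schedule must run through at least period 6.
6 works (last occupied period: period 6): for example Compilers -> period 1; Ethics -> period 2; Physics -> period 3; Robotics -> period 2; HCI -> period 6; Logic -> period 1; Algebra -> period 1.

6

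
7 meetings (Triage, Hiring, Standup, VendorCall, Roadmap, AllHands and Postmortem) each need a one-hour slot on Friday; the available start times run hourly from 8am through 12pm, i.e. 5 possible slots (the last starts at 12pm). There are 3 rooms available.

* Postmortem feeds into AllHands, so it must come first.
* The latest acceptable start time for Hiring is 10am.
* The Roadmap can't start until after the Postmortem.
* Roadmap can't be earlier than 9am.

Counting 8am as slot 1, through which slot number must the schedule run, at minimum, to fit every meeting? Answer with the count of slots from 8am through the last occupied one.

3

The precedence chain requires at least 2 distinct slots.
With at most 3 per slot and 7 meetings, at least 3 slots are needed.
3 works (last occupied slot: 10am): for example Standup -> 9am, VendorCall -> 10am, Roadmap -> 9am, Triage -> 8am, Postmortem -> 8am, Hiring -> 8am, AllHands -> 9am.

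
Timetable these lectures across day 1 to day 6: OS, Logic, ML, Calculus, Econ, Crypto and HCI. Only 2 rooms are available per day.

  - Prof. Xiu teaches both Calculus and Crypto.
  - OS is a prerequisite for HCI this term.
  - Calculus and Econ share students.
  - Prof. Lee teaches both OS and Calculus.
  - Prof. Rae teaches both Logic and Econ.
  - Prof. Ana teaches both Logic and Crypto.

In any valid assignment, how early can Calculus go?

Calculus at day 1 is achievable: HCI -> day 3; Crypto -> day 4; Logic -> day 1; OS -> day 2; Calculus -> day 1; ML -> day 2; Econ -> day 3.

day 1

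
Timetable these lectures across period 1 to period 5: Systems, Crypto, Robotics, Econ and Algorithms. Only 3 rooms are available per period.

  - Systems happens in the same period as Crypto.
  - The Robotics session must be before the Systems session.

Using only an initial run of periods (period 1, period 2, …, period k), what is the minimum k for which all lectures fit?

2 periods

The precedence chain requires at least 2 distinct periods.
With at most 3 per period and 5 lectures, at least 2 periods are needed.
2 works (last occupied period: period 2): for example Systems -> period 2, Robotics -> period 1, Algorithms -> period 1, Econ -> period 1, Crypto -> period 2.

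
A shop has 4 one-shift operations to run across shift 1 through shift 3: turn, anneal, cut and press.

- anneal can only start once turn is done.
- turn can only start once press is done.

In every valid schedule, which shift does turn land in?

shift 2

Precedence pushes turn to at least shift 2; downstream work caps turn at shift 2.
So turn is pinned to shift 2.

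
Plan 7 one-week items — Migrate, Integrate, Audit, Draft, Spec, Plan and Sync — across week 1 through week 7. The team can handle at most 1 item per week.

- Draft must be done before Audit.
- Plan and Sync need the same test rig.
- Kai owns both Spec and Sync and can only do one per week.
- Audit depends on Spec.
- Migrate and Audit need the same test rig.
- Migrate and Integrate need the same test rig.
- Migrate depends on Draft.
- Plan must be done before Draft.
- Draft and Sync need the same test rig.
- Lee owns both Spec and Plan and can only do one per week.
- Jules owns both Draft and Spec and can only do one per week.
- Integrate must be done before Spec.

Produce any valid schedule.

Spec -> week 4, Draft -> week 2, Sync -> week 7, Migrate -> week 6, Integrate -> week 3, Plan -> week 1, Audit -> week 5

Checking: Draft(week 2) before Migrate(week 6); Plan(week 1) before Draft(week 2); Integrate(week 3) before Spec(week 4); Draft(week 2) before Audit(week 5); Spec(week 4) before Audit(week 5); Draft(week 2) != Sync(week 7); Draft(week 2) != Spec(week 4); Migrate(week 6) != Integrate(week 3); Plan(week 1) != Sync(week 7); Migrate(week 6) != Audit(week 5); Spec(week 4) != Sync(week 7); Spec(week 4) != Plan(week 1); max 1 per week (cap 1).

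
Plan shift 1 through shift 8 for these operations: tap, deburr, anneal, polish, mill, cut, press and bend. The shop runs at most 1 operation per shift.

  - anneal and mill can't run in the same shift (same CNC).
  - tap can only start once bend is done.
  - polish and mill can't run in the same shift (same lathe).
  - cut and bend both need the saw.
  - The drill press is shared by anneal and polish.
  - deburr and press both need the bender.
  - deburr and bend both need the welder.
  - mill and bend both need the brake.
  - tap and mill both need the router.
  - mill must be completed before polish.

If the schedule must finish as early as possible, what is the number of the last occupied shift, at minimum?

The precedence chain requires at least 2 distinct shifts.
With at most 1 per shift and 8 operations, at least 8 shifts are needed.
8 works (last occupied shift: shift 8): for example mill in shift 3, cut in shift 7, bend in shift 1, polish in shift 4, press in shift 8, deburr in shift 5, anneal in shift 6, tap in shift 2.

shift 8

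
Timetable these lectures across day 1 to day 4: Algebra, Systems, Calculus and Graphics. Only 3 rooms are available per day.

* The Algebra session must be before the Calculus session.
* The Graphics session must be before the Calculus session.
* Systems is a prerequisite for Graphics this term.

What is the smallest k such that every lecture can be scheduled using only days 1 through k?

3 days

The precedence chain requires at least 3 distinct days.
With at most 3 per day and 4 lectures, at least 2 days are needed.
3 works (last occupied day: day 3): for example Algebra -> day 1; Calculus -> day 3; Graphics -> day 2; Systems -> day 1.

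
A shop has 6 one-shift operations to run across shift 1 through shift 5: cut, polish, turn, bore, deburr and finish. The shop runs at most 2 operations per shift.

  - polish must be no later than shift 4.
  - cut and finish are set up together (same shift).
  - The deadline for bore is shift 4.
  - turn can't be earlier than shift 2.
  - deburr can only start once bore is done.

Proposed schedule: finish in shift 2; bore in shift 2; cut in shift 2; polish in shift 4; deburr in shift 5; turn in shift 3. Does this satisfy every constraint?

cut and finish are set up together (same shift) — holds.
turn can't be earlier than shift 2 — holds.
The shop runs at most 2 operations per shift — violated.
The deadline for bore is shift 4 — holds.
deburr can only start once bore is done — holds.
polish must be no later than shift 4 — holds.

Invalid. The shop runs at most 2 operations per shift.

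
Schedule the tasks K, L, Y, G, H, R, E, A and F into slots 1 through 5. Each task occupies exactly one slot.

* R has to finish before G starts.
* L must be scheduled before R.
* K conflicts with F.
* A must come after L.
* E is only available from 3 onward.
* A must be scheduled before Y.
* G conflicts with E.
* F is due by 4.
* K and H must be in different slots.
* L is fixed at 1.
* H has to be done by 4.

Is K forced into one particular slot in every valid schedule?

K can be 1 (e.g. K in 1; L in 1; Y in 3; G in 4; H in 2; A in 2; E in 3; R in 2; F in 2) or 2 (e.g. Y=3; R=2; F=1; H=1; L=1; A=2; E=3; G=4; K=2).

No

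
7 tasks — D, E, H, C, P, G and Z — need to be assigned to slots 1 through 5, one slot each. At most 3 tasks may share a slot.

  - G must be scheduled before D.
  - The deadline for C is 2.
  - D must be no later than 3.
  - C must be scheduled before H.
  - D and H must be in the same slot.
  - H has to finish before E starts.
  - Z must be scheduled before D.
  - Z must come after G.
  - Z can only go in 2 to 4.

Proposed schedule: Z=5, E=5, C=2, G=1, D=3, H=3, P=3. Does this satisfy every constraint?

G must be scheduled before D — holds.
H has to finish before E starts — holds.
Z can only go in 2 to 4 — violated.
At most 3 tasks may share a slot — holds.
Z must come after G — holds.
C must be scheduled before H — holds.
The deadline for C is 2 — holds.
D and H must be in the same slot — holds.
D must be no later than 3 — holds.
Z must be scheduled before D — violated.

Invalid. Z can only go in 2 to 4.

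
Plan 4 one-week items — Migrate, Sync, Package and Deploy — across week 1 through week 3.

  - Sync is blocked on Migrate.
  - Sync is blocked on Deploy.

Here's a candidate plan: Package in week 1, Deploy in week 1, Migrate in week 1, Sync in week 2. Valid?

Valid

Sync is blocked on Migrate — holds.
Sync is blocked on Deploy — holds.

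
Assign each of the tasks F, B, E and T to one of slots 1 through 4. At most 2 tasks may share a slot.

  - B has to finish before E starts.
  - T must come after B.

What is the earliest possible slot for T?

Precedence pushes T to at least 2.
T at 2 is achievable: F -> 1; E -> 2; B -> 1; T -> 2.

2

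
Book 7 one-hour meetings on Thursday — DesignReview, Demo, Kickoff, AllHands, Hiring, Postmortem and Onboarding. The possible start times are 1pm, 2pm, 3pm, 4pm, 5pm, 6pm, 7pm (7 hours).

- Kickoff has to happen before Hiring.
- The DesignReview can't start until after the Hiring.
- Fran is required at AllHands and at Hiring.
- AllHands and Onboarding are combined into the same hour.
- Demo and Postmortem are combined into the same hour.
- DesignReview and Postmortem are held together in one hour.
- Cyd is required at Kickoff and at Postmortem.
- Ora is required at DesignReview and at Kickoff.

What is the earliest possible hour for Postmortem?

3pm

Postmortem must be in the same hour as DesignReview, which can't be before 3pm, so Postmortem is at least 3pm.
Postmortem at 3pm is achievable: AllHands=1pm, Kickoff=1pm, Demo=3pm, Onboarding=1pm, Postmortem=3pm, DesignReview=3pm, Hiring=2pm.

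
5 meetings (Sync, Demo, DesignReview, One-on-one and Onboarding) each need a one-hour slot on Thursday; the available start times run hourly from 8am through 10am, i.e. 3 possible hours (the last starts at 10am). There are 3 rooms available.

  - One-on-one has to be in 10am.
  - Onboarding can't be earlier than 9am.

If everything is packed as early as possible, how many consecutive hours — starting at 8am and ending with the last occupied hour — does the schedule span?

With at most 3 per hour and 5 meetings, at least 2 hours are needed.
One-on-one can't be placed before 10am — that is hour 3 counting from 8am — so the schedule must run through at least 3 hours.
3 works (last occupied hour: 10am): for example DesignReview=8am; Onboarding=9am; Demo=8am; One-on-one=10am; Sync=8am.

3 hours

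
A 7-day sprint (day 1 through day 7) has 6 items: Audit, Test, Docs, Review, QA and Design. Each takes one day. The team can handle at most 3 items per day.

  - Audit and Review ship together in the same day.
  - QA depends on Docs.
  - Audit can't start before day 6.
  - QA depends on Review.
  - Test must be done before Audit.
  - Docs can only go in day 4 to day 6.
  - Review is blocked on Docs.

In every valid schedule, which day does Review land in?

day 6

Review must be in the same day as Audit, which can't be before day 6, so Review is at least day 6; downstream work caps Review at day 6.
So Review is pinned to day 6.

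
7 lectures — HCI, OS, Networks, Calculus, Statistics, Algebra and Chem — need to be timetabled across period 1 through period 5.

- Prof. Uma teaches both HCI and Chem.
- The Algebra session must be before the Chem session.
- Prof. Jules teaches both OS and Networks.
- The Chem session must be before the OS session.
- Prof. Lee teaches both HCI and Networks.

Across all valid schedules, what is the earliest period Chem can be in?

Precedence pushes Chem to at least period 2; downstream work caps Chem at period 4.
Chem at period 2 is achievable: OS -> period 3; Chem -> period 2; Calculus -> period 1; Algebra -> period 1; Networks -> period 2; HCI -> period 1; Statistics -> period 1.

period 2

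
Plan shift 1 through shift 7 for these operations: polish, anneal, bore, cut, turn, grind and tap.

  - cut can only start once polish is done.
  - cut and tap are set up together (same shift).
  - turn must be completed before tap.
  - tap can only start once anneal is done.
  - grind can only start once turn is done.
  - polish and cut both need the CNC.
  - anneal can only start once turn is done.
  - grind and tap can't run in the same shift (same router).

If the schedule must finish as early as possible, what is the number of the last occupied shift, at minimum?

The precedence chain requires at least 3 distinct shifts.
3 works (last occupied shift: shift 3): for example tap -> shift 3, grind -> shift 2, anneal -> shift 2, polish -> shift 1, turn -> shift 1, cut -> shift 3, bore -> shift 1.

3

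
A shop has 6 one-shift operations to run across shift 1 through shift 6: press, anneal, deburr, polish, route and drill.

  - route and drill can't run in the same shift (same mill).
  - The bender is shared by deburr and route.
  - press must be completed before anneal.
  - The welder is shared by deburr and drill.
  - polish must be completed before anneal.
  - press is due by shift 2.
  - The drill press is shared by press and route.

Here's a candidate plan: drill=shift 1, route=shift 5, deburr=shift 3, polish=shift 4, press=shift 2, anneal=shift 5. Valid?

Yes, all constraints hold

press must be completed before anneal — holds.
press is due by shift 2 — holds.
The welder is shared by deburr and drill — holds.
route and drill can't run in the same shift (same mill) — holds.
The drill press is shared by press and route — holds.
polish must be completed before anneal — holds.
The bender is shared by deburr and route — holds.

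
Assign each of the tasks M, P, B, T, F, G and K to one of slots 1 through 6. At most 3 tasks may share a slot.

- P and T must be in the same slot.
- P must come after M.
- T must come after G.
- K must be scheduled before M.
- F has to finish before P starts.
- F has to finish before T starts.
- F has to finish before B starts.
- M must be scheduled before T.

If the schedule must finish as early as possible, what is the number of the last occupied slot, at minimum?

slot 3

The precedence chain requires at least 3 distinct slots.
With at most 3 per slot and 7 tasks, at least 3 slots are needed.
3 works (last occupied slot: 3): for example K=1, P=3, M=2, G=1, F=1, B=2, T=3.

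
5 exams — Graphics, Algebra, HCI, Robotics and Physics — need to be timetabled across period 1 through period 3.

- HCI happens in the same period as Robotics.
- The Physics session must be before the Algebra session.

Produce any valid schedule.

Robotics=period 1; Physics=period 1; Graphics=period 1; HCI=period 1; Algebra=period 2

Checking: Physics(period 1) before Algebra(period 2); HCI = Robotics = period 1.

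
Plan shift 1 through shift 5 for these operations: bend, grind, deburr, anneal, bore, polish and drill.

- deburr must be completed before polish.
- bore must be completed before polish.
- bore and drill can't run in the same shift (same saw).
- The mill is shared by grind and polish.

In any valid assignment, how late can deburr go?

shift 4

Downstream work caps deburr at shift 4.
deburr at shift 4 is achievable: grind -> shift 1, bend -> shift 1, bore -> shift 1, drill -> shift 2, deburr -> shift 4, anneal -> shift 1, polish -> shift 5.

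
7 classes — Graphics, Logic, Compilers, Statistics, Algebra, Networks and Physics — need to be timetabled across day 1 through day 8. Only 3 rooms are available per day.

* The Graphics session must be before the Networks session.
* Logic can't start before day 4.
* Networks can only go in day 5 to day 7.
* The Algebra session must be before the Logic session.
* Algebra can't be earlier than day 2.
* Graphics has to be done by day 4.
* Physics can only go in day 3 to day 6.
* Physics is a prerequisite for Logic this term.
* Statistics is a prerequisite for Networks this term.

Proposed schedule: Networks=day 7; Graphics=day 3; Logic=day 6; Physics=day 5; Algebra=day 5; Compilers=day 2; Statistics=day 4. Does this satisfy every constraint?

Physics can only go in day 3 to day 6 — holds.
Algebra can't be earlier than day 2 — holds.
Only 3 rooms are available per day — holds.
The Graphics session must be before the Networks session — holds.
Logic can't start before day 4 — holds.
The Algebra session must be before the Logic session — holds.
Graphics has to be done by day 4 — holds.
Statistics is a prerequisite for Networks this term — holds.
Physics is a prerequisite for Logic this term — holds.
Networks can only go in day 5 to day 7 — holds.

Valid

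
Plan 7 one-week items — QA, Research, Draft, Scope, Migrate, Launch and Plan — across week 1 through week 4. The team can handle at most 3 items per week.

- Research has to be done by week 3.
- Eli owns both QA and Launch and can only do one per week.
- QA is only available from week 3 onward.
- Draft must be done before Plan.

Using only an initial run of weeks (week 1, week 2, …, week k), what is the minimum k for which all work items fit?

3 weeks

The precedence chain requires at least 2 distinct weeks.
With at most 3 per week and 7 work items, at least 3 weeks are needed.
QA can't be placed before week 3, so the schedule must run through at least week 3.
3 works (last occupied week: week 3): for example Launch in week 2, Scope in week 1, QA in week 3, Research in week 1, Draft in week 1, Plan in week 2, Migrate in week 2.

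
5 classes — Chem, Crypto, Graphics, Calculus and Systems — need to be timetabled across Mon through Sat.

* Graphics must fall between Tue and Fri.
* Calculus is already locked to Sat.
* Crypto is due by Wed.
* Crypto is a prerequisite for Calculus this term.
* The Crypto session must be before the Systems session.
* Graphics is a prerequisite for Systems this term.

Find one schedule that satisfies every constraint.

Chem in Mon, Calculus in Sat, Systems in Wed, Crypto in Mon, Graphics in Tue

Checking: Graphics(Tue) before Systems(Wed); Crypto(Mon) before Calculus(Sat); Crypto(Mon) before Systems(Wed); Crypto=Mon in [Mon,Wed]; Graphics=Tue in [Tue,Fri]; Calculus=Sat in [Sat,Sat].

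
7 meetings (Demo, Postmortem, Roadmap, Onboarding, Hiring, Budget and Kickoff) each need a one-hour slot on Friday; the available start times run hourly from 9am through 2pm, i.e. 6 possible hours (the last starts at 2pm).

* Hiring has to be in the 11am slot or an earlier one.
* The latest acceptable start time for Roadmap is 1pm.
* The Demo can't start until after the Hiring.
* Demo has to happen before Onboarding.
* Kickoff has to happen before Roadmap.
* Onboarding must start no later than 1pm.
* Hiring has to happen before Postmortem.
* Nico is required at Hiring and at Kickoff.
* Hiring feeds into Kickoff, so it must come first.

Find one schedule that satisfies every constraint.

Hiring=9am, Kickoff=10am, Budget=9am, Roadmap=11am, Postmortem=10am, Onboarding=11am, Demo=10am

Checking: Hiring(9am) before Postmortem(10am); Kickoff(10am) before Roadmap(11am); Demo(10am) before Onboarding(11am); Hiring(9am) before Demo(10am); Hiring(9am) before Kickoff(10am); Hiring(9am) != Kickoff(10am); Onboarding=11am in [9am,1pm]; Hiring=9am in [9am,11am]; Roadmap=11am in [9am,1pm].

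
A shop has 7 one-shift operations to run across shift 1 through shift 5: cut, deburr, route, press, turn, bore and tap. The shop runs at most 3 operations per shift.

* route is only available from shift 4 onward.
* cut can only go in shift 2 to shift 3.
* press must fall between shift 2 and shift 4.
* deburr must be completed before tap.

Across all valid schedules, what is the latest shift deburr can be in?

Downstream work caps deburr at shift 4.
deburr at shift 4 is achievable: route -> shift 4, bore -> shift 1, deburr -> shift 4, turn -> shift 1, tap -> shift 5, cut -> shift 2, press -> shift 2.

shift 4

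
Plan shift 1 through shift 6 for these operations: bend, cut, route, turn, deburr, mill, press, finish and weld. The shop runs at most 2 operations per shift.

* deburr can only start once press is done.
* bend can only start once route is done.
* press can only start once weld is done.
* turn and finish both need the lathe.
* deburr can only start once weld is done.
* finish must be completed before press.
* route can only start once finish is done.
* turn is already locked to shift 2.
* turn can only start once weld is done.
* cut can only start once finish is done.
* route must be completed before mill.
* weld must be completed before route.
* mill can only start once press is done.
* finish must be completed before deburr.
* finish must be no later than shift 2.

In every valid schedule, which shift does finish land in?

shift 1

finish's window is shift 1–shift 2.
turn is fixed at shift 2, and finish can't share a shift with turn.
So finish must be shift 1.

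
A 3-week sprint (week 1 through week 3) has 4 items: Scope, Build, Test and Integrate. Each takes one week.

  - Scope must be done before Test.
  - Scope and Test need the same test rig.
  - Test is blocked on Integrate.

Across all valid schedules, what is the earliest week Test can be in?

week 2

Precedence pushes Test to at least week 2.
Test at week 2 is achievable: Integrate -> week 1, Build -> week 1, Test -> week 2, Scope -> week 1.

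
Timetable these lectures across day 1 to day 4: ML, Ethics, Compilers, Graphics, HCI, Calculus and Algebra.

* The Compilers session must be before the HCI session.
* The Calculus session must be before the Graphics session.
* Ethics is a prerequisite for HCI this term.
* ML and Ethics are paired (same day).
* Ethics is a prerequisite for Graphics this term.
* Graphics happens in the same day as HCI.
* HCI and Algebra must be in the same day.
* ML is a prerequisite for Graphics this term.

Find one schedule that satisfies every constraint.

Calculus in day 1, Graphics in day 2, Compilers in day 1, Algebra in day 2, ML in day 1, HCI in day 2, Ethics in day 1

Checking: Ethics(day 1) before Graphics(day 2); Compilers(day 1) before HCI(day 2); Ethics(day 1) before HCI(day 2); ML(day 1) before Graphics(day 2); Calculus(day 1) before Graphics(day 2); ML = Ethics = day 1; HCI = Algebra = day 2; Graphics = HCI = day 2.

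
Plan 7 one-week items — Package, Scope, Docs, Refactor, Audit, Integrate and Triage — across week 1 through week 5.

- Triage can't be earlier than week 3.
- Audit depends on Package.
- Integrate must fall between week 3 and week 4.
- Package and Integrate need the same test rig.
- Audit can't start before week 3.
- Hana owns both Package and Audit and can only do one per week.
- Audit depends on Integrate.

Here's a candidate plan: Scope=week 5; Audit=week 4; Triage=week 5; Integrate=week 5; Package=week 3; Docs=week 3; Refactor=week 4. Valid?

Invalid. Audit depends on Integrate.

Audit depends on Integrate — violated.
Package and Integrate need the same test rig — holds.
Audit can't start before week 3 — holds.
Audit depends on Package — holds.
Triage can't be earlier than week 3 — holds.
Integrate must fall between week 3 and week 4 — violated.
Hana owns both Package and Audit and can only do one per week — holds.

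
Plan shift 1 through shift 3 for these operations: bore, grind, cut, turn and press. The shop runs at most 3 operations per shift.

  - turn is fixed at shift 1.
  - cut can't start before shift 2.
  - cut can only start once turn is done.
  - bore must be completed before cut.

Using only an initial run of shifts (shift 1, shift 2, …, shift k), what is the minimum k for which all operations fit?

2

The precedence chain requires at least 2 distinct shifts.
With at most 3 per shift and 5 operations, at least 2 shifts are needed.
2 works (last occupied shift: shift 2): for example press=shift 2; bore=shift 1; grind=shift 1; cut=shift 2; turn=shift 1.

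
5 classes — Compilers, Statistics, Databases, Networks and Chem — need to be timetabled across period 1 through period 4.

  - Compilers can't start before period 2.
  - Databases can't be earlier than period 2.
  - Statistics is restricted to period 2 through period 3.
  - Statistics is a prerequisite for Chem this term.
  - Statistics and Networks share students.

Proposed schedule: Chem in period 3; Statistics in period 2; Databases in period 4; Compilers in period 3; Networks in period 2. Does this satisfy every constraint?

No. Statistics and Networks share students is not satisfied.

Statistics is a prerequisite for Chem this term — holds.
Compilers can't start before period 2 — holds.
Statistics is restricted to period 2 through period 3 — holds.
Databases can't be earlier than period 2 — holds.
Statistics and Networks share students — violated.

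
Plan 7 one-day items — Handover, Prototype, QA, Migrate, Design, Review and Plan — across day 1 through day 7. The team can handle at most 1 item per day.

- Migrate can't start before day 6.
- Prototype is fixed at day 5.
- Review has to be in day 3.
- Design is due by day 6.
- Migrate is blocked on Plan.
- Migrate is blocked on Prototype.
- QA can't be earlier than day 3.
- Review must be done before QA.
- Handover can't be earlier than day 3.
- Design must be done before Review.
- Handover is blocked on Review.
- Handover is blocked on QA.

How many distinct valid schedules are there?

Enumerating: Prototype=day 5, QA=day 4, Review=day 3, Handover=day 7, Design=day 1, Plan=day 2, Migrate=day 6 | Prototype -> day 5; Migrate -> day 6; Plan -> day 1; QA -> day 4; Review -> day 3; Design -> day 2; Handover -> day 7 | Prototype -> day 5; Design -> day 1; Review -> day 3; Migrate -> day 7; Plan -> day 2; Handover -> day 6; QA -> day 4 | QA in day 4, Handover in day 6, Design in day 2, Plan in day 1, Prototype in day 5, Migrate in day 7, Review in day 3.

4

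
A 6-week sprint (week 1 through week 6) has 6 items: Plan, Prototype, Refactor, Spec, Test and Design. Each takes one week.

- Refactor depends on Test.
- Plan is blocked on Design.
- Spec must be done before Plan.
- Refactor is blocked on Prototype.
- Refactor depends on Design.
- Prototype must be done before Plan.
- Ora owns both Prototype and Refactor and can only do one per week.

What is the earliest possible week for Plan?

week 2

Precedence pushes Plan to at least week 2.
Plan at week 2 is achievable: Test in week 1; Prototype in week 1; Spec in week 1; Design in week 1; Plan in week 2; Refactor in week 2.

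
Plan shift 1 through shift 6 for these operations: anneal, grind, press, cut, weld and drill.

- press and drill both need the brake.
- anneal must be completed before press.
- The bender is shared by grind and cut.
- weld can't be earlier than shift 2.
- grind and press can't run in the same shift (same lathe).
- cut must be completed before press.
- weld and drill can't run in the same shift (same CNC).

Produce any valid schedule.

drill -> shift 1; anneal -> shift 1; weld -> shift 2; press -> shift 2; grind -> shift 3; cut -> shift 1

Checking: cut(shift 1) before press(shift 2); anneal(shift 1) before press(shift 2); weld(shift 2) != drill(shift 1); grind(shift 3) != cut(shift 1); grind(shift 3) != press(shift 2); press(shift 2) != drill(shift 1); weld=shift 2 in [shift 2,shift 6].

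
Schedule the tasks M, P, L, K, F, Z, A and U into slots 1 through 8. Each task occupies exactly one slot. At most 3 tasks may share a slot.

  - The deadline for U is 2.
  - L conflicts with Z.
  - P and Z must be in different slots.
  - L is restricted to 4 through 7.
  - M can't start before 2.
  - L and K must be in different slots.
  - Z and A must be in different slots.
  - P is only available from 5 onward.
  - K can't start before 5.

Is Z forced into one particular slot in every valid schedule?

Z can be 1 (e.g. K in 5, P in 5, A in 2, Z in 1, U in 1, L in 4, M in 2, F in 1) or 2 (e.g. K in 5, P in 5, M in 2, U in 1, A in 1, F in 1, Z in 2, L in 4).

No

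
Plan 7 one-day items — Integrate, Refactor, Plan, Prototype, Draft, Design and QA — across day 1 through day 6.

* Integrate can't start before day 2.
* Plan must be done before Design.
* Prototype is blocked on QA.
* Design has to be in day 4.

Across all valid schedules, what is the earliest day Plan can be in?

Downstream work caps Plan at day 3.
Plan at day 1 is achievable: Plan -> day 1; Refactor -> day 1; Integrate -> day 2; Draft -> day 1; QA -> day 1; Design -> day 4; Prototype -> day 2.

day 1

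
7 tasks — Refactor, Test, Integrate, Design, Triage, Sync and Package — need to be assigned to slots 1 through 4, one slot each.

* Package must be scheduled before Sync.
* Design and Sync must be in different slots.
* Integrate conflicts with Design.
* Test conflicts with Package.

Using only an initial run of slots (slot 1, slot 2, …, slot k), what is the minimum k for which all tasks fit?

2

The precedence chain requires at least 2 distinct slots.
2 works (last occupied slot: 2): for example Triage=1, Integrate=2, Test=2, Design=1, Package=1, Sync=2, Refactor=1.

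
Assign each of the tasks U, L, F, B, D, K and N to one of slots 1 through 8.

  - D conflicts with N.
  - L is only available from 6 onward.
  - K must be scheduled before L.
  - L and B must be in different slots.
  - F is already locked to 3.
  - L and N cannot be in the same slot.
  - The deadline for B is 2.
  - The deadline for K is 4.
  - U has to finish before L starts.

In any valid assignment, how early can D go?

1

D at 1 is achievable: K in 1; B in 1; F in 3; L in 6; N in 2; D in 1; U in 1.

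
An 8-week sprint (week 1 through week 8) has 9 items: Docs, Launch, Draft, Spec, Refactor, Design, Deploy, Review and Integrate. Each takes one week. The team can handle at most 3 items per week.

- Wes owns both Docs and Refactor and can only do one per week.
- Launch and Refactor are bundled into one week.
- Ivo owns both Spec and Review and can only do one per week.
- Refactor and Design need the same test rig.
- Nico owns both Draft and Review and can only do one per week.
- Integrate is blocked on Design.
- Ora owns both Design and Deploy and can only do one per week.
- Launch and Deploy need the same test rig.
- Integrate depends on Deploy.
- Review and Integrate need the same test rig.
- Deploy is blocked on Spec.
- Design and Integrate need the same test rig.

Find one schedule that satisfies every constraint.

Design=week 1, Deploy=week 2, Review=week 4, Draft=week 2, Docs=week 1, Launch=week 3, Integrate=week 3, Refactor=week 3, Spec=week 1

Checking: Deploy(week 2) before Integrate(week 3); Design(week 1) before Integrate(week 3); Spec(week 1) before Deploy(week 2); Refactor(week 3) != Design(week 1); Design(week 1) != Integrate(week 3); Launch(week 3) != Deploy(week 2); Design(week 1) != Deploy(week 2); Docs(week 1) != Refactor(week 3); Review(week 4) != Integrate(week 3); Draft(week 2) != Review(week 4); Spec(week 1) != Review(week 4); Launch = Refactor = week 3; max 3 per week (cap 3).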